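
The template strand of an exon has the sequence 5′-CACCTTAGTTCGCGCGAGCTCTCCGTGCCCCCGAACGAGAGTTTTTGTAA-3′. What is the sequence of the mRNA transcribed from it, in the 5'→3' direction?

RNA polymerase reads the template 3'→5' and synthesizes mRNA 5'→3' by base-pairing (A→U, T→A, G↔C). The complement of the template is GTGGAATCAAGCGCGCTCGAGAGGCACGGGGGCTTGCTCTCAAAAACATT; antiparallel, so 5'→3' the coding strand is TTACAAAAACTCTCGTTCGGGGGCACGGAGAGCTCGCGCGAACTAAGGTG. Replace T with U for the mRNA.

5'-UUACAAAAACUCUCGUUCGGGGGCACGGAGAGCUCGCGCGAACUAAGGUG-3'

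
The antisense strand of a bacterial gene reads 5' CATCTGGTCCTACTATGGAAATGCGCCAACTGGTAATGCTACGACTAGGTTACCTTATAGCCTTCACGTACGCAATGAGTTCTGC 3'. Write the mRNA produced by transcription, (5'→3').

The mRNA has the sequence of the coding strand (reverse complement of the template) with T→U. Reverse complement of CATCTGGTCCTACTATGGAAATGCGCCAACTGGTAATGCTACGACTAGGTTACCTTATAGCCTTCACGTACGCAATGAGTTCTGC is GCAGAACTCATTGCGTACGTGAAGGCTATAAGGTAACCTAGTCGTAGCATTACCAGTTGGCGCATTTCCATAGTAGGACCAGATG; then T→U.

5'-GCAGAACUCAUUGCGUACGUGAAGGCUAUAAGGUAACCUAGUCGUAGCAUUACCAGUUGGCGCAUUUCCAUAGUAGGACCAGAUG-3'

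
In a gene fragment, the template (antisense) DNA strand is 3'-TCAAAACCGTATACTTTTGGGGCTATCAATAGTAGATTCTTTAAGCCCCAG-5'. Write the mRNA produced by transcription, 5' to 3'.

5'-AGUUUUGGCAUAUGAAAACCCCGAUAGUUAUCAUCUAAGAAAUUCGGGGUC-3'

Reading the template 3'→5' as shown, RNA polymerase pairs each base (A→U, T→A, G↔C) to build mRNA 5'→3' directly.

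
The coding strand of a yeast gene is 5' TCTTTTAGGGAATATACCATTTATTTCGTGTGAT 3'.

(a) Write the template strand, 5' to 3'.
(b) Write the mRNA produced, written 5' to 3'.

(a) 5'-ATCACACGAAATAAATGGTATATTCCCTAAAAGA-3'
(b) 5′-UCUUUUAGGGAAUAUACCAUUUAUUUCGUGUGAU-3′

(a) The template strand is the reverse complement of the coding strand: complement AGAAAATCCCTTATATGGTAAATAAAGCACACTA, then reverse.
(b) mRNA matches the coding strand with T→U.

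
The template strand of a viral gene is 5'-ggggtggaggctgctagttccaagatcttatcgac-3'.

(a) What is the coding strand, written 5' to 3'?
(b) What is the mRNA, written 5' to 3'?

(a) The coding strand is the reverse complement of the template: complement CCCCACCTCCGACGATCAAGGTTCTAGAATAGCTG, then reverse.
(b) mRNA has the coding-strand sequence with T→U.

(a) 5'-GTCGATAAGATCTTGGAACTAGCAGCCTCCACCCC-3'
(b) 5'-GUCGAUAAGAUCUUGGAACUAGCAGCCUCCACCCC-3'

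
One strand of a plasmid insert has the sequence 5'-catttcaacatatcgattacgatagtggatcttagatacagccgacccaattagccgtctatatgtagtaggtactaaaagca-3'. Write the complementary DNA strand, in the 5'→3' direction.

5'-TGCTTTTAGTACCTACTACATATAGACGGCTAATTGGGTCGGCTGTATCTAAGATCCACTATCGTAATCGATATGTTGAAATG-3'

Pairing A↔T and G↔C gives GTAAAGTTGTATAGCTAATGCTATCACCTAGAATCTATGTCGGCTGGGTTAATCGGCAGATATACATCATCCATGATTTTCGT, running 3'→5'. Reverse for the 5'→3' convention.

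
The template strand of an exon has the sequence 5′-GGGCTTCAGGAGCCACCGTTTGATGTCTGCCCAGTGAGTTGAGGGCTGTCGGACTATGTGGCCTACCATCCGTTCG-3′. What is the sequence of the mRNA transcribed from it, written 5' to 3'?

5′-CGAACGGAUGGUAGGCCACAUAGUCCGACAGCCCUCAACUCACUGGGCAGACAUCAAACGGUGGCUCCUGAAGCCC-3′

RNA polymerase reads the template 3'→5' and synthesizes mRNA 5'→3' by base-pairing (A→U, T→A, G↔C). The complement of the template is CCCGAAGTCCTCGGTGGCAAACTACAGACGGGTCACTCAACTCCCGACAGCCTGATACACCGGATGGTAGGCAAGC; antiparallel, so 5'→3' the coding strand is CGAACGGATGGTAGGCCACATAGTCCGACAGCCCTCAACTCACTGGGCAGACATCAAACGGTGGCTCCTGAAGCCC. Replace T with U for the mRNA.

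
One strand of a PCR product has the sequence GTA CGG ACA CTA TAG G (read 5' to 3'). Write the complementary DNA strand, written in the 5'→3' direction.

Pairing A↔T and G↔C gives CATGCCTGTGATATCC, running 3'→5'. Reverse for the 5'→3' convention.

5'-CCTATAGTGTCCGTAC-3'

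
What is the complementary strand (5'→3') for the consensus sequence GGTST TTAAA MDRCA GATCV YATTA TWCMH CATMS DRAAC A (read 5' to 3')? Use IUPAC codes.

5'-TGTTYHSKATGDKGWATAATRBGATCTGYHKTTTAAASACC-3'

Standard pairs A↔T, G↔C; ambiguity codes pair R↔Y, M↔K, W↔W, S↔S, D↔H, V↔B. Complement (CCASAAATTTKHYGTCTAGBRTAATAWGKDGTAKSHYTTGT), then reverse for 5'→3'.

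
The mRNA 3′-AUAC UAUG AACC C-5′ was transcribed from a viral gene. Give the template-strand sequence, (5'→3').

Written 5'→3' the mRNA is CCCAAGUAUCAUA, so the coding DNA strand is CCCAAGTATCATA. The template is its reverse complement.

5'-TATGATACTTGGG-3'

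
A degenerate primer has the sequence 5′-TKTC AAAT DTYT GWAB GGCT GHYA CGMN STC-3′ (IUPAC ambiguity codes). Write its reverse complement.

Standard pairs A↔T, G↔C; ambiguity codes pair Y↔R, M↔K, W↔W, S↔S, B↔V, D↔H, N↔N. Complement (AMAGTTTAHARACWTVCCGACDRTGCKNSAG), then reverse for 5'→3'.

5′-GASNKCGTRDCAGCCVTWCARAHATTTGAMA-3′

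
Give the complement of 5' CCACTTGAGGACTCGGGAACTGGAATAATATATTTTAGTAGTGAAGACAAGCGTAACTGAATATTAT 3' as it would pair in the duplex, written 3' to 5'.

Base-pairing A↔T, G↔C gives the complement. The complementary strand is antiparallel, so paired with a 5'→3' strand it runs 3'→5'.

3'-GGTGAACTCCTGAGCCCTTGACCTTATTATATAAAATCATCACTTCTGTTCGCATTGACTTATAATA-5'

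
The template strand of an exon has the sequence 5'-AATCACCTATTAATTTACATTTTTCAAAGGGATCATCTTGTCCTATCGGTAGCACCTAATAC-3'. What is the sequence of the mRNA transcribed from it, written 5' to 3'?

5'-GUAUUAGGUGCUACCGAUAGGACAAGAUGAUCCCUUUGAAAAAUGUAAAUUAAUAGGUGAUU-3'

RNA polymerase reads the template 3'→5' and synthesizes mRNA 5'→3' by base-pairing (A→U, T→A, G↔C). The complement of the template is TTAGTGGATAATTAAATGTAAAAAGTTTCCCTAGTAGAACAGGATAGCCATCGTGGATTATG; antiparallel, so 5'→3' the coding strand is GTATTAGGTGCTACCGATAGGACAAGATGATCCCTTTGAAAAATGTAAATTAATAGGTGATT. Replace T with U for the mRNA.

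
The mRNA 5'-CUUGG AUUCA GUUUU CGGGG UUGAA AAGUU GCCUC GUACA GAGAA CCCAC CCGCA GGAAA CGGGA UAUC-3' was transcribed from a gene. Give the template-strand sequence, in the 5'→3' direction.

Replace U with T to get the coding DNA strand: CTTGGATTCAGTTTTCGGGGTTGAAAAGTTGCCTCGTACAGAGAACCCACCCGCAGGAAACGGGATATC. The template strand is its reverse complement (complement GAACCTAAGTCAAAAGCCCCAACTTTTCAACGGAGCATGTCTCTTGGGTGGGCGTCCTTTGCCCTATAG, then reverse).

5'-GATATCCCGTTTCCTGCGGGTGGGTTCTCTGTACGAGGCAACTTTTCAACCCCGAAAACTGAATCCAAG-3'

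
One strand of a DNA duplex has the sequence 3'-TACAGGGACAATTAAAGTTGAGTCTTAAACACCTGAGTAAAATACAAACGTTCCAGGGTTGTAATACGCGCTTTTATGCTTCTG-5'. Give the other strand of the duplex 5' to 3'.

5′-ATGTCCCTGTTAATTTCAACTCAGAATTTGTGGACTCATTTTATGTTTGCAAGGTCCCAACATTATGCGCGAAAATACGAAGAC-3′

The strand is given 3'→5', so its complement runs 5'→3' in the same left-to-right order: pair each base A↔T, G↔C.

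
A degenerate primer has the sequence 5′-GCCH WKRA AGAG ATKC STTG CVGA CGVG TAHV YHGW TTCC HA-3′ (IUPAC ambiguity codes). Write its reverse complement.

5′-TDGGAAWCDRBDTACBCGTCBGCAASGMATCTCTTYMWDGGC-3′

Standard pairs A↔T, G↔C; ambiguity codes pair R↔Y, K↔M, W↔W, S↔S, H↔D, V↔B. Complement (CGGDWMYTTCTCTAMGSAACGBCTGCBCATDBRDCWAAGGDT), then reverse for 5'→3'.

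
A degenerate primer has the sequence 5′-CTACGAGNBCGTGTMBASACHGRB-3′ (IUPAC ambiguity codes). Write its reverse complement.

Standard pairs A↔T, G↔C; ambiguity codes pair R↔Y, M↔K, S↔S, B↔V, H↔D, N↔N. Complement (GATGCTCNVGCACAKVTSTGDCYV), then reverse for 5'→3'.

5'-VYCDGTSTVKACACGVNCTCGTAG-3'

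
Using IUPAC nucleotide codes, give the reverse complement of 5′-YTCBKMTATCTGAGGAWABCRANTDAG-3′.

5'-CTHANTYGVTWTCCTCAGATAKMVGAR-3'

Standard pairs A↔T, G↔C; ambiguity codes pair R↔Y, M↔K, W↔W, B↔V, D↔H, N↔N. Complement (RAGVMKATAGACTCCTWTVGYTNAHTC), then reverse for 5'→3'.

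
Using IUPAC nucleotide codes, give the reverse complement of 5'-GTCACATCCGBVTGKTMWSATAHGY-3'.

Standard pairs A↔T, G↔C; ambiguity codes pair Y↔R, M↔K, W↔W, S↔S, B↔V, H↔D. Complement (CAGTGTAGGCVBACMAKWSTATDCR), then reverse for 5'→3'.

5'-RCDTATSWKAMCABVCGGATGTGAC-3'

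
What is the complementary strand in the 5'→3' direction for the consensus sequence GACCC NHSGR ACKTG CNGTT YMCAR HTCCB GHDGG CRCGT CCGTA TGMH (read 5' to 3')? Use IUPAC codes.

5′-DKCATACGGACGYGCCHDCVGGADYTGKRAACNGCAMGTYCSDNGGGTC-3′

Standard pairs A↔T, G↔C; ambiguity codes pair R↔Y, M↔K, S↔S, B↔V, D↔H, N↔N. Complement (CTGGGNDSCYTGMACGNCAARKGTYDAGGVCDHCCGYGCAGGCATACKD), then reverse for 5'→3'.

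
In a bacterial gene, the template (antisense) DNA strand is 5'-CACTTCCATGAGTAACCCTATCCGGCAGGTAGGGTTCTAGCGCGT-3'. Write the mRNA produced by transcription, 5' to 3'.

5'-ACGCGCUAGAACCCUACCUGCCGGAUAGGGUUACUCAUGGAAGUG-3'

The mRNA has the sequence of the coding strand (reverse complement of the template) with T→U. Reverse complement of CACTTCCATGAGTAACCCTATCCGGCAGGTAGGGTTCTAGCGCGT is ACGCGCTAGAACCCTACCTGCCGGATAGGGTTACTCATGGAAGTG; then T→U.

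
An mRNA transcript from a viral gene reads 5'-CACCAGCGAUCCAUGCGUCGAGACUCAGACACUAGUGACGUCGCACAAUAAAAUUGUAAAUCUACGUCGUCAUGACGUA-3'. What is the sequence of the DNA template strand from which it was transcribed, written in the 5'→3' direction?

Replace U with T to get the coding DNA strand: CACCAGCGATCCATGCGTCGAGACTCAGACACTAGTGACGTCGCACAATAAAATTGTAAATCTACGTCGTCATGACGTA. The template strand is its reverse complement (complement GTGGTCGCTAGGTACGCAGCTCTGAGTCTGTGATCACTGCAGCGTGTTATTTTAACATTTAGATGCAGCAGTACTGCAT, then reverse).

5'-TACGTCATGACGACGTAGATTTACAATTTTATTGTGCGACGTCACTAGTGTCTGAGTCTCGACGCATGGATCGCTGGTG-3'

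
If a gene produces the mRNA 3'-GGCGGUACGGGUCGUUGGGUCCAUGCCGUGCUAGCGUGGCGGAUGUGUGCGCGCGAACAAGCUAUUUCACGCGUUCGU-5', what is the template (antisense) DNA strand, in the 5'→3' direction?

Written 5'→3' the mRNA is UGCUUGCGCACUUUAUCGAACAAGCGCGCGUGUGUAGGCGGUGCGAUCGUGCCGUACCUGGGUUGCUGGGCAUGGCGG, so the coding DNA strand is TGCTTGCGCACTTTATCGAACAAGCGCGCGTGTGTAGGCGGTGCGATCGTGCCGTACCTGGGTTGCTGGGCATGGCGG. The template is its reverse complement.

5'-CCGCCATGCCCAGCAACCCAGGTACGGCACGATCGCACCGCCTACACACGCGCGCTTGTTCGATAAAGTGCGCAAGCA-3'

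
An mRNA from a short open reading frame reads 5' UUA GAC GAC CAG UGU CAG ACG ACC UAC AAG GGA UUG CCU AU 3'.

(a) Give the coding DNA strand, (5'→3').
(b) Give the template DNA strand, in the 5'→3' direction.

(a) The coding strand matches the mRNA with U→T.
(b) The template strand is the reverse complement of the coding strand.

(a) 5'-TTAGACGACCAGTGTCAGACGACCTACAAGGGATTGCCTAT-3'
(b) 5'-ATAGGCAATCCCTTGTAGGTCGTCTGACACTGGTCGTCTAA-3'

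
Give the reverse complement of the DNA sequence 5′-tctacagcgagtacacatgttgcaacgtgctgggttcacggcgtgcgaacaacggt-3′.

Complement each base (A↔T, G↔C): AGATGTCGCTCATGTGTACAACGTTGCACGACCCAAGTGCCGCACGCTTGTTGCCA. Then reverse.

5'-ACCGTTGTTCGCACGCCGTGAACCCAGCACGTTGCAACATGTGTACTCGCTGTAGA-3'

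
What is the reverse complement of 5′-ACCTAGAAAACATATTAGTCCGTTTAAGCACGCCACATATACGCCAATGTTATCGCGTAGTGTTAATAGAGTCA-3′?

5'-TGACTCTATTAACACTACGCGATAACATTGGCGTATATGTGGCGTGCTTAAACGGACTAATATGTTTTCTAGGT-3'

Complement each base (A↔T, G↔C): TGGATCTTTTGTATAATCAGGCAAATTCGTGCGGTGTATATGCGGTTACAATAGCGCATCACAATTATCTCAGT. Then reverse.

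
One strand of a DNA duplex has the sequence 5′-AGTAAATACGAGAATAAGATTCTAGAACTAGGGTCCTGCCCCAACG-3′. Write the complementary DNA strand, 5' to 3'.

The complement of AGTAAATACGAGAATAAGATTCTAGAACTAGGGTCCTGCCCCAACG is TCATTTATGCTCTTATTCTAAGATCTTGATCCCAGGACGGGGTTGC (A↔T, G↔C). DNA strands are antiparallel, so the complementary strand runs 3'→5'; reversing gives the 5'→3' form.

5'-CGTTGGGGCAGGACCCTAGTTCTAGAATCTTATTCTCGTATTTACT-3'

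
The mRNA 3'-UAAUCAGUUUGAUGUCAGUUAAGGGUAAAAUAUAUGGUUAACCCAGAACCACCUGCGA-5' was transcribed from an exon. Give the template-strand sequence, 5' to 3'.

5'-ATTAGTCAAACTACAGTCAATTCCCATTTTATATACCAATTGGGTCTTGGTGGACGCT-3'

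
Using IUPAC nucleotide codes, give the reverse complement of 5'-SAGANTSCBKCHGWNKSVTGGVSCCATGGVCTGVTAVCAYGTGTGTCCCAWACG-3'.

Standard pairs A↔T, G↔C; ambiguity codes pair Y↔R, K↔M, W↔W, S↔S, B↔V, H↔D, N↔N. Complement (STCTNASGVMGDCWNMSBACCBSGGTACCBGACBATBGTRCACACAGGGTWTGC), then reverse for 5'→3'.

5'-CGTWTGGGACACACRTGBTABCAGBCCATGGSBCCABSMNWCDGMVGSANTCTS-3'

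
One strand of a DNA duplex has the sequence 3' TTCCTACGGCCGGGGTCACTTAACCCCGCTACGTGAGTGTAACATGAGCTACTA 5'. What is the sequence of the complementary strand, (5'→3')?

The strand is given 3'→5', so its complement runs 5'→3' in the same left-to-right order: pair each base A↔T, G↔C.

5'-AAGGATGCCGGCCCCAGTGAATTGGGGCGATGCACTCACATTGTACTCGATGAT-3'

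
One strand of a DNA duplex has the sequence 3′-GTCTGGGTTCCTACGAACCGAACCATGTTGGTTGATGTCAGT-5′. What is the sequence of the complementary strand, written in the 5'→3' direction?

The strand is given 3'→5', so its complement runs 5'→3' in the same left-to-right order: pair each base A↔T, G↔C.

5'-CAGACCCAAGGATGCTTGGCTTGGTACAACCAACTACAGTCA-3'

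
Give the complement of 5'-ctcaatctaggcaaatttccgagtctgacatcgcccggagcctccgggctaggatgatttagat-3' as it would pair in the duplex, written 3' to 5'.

Base-pairing A↔T, G↔C gives the complement. The complementary strand is antiparallel, so paired with a 5'→3' strand it runs 3'→5'.

3'-GAGTTAGATCCGTTTAAAGGCTCAGACTGTAGCGGGCCTCGGAGGCCCGATCCTACTAAATCTA-5'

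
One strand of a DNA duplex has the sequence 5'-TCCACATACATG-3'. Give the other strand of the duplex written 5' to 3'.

Pairing A↔T and G↔C gives AGGTGTATGTAC, running 3'→5'. Reverse for the 5'→3' convention.

5'-CATGTATGTGGA-3'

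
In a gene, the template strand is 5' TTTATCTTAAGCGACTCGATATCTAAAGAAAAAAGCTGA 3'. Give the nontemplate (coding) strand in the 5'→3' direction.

5'-TCAGCTTTTTTCTTTAGATATCGAGTCGCTTAAGATAAA-3'

The coding strand is complementary and antiparallel to the template: take the complement (A↔T, G↔C) and reverse.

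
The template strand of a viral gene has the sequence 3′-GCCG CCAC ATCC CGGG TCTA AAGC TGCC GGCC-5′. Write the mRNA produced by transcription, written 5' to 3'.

5'-CGGCGGUGUAGGGCCCAGAUUUCGACGGCCGG-3'

Reading the template 3'→5' as shown, RNA polymerase pairs each base (A→U, T→A, G↔C) to build mRNA 5'→3' directly.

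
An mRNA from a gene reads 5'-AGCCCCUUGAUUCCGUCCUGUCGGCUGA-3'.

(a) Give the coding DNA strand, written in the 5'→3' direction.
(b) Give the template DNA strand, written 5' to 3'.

(a) 5′-AGCCCCTTGATTCCGTCCTGTCGGCTGA-3′
(b) 5'-TCAGCCGACAGGACGGAATCAAGGGGCT-3'

(a) The coding strand matches the mRNA with U→T.
(b) The template strand is the reverse complement of the coding strand.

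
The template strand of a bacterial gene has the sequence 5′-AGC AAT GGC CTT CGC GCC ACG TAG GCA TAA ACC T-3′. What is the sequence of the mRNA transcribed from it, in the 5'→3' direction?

5'-AGGUUUAUGCCUACGUGGCGCGAAGGCCAUUGCU-3'

The mRNA has the sequence of the coding strand (reverse complement of the template) with T→U. Reverse complement of AGCAATGGCCTTCGCGCCACGTAGGCATAAACCT is AGGTTTATGCCTACGTGGCGCGAAGGCCATTGCT; then T→U.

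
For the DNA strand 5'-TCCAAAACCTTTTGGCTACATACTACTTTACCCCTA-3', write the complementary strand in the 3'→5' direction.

3'-AGGTTTTGGAAAACCGATGTATGATGAAATGGGGAT-5'

Base-pairing A↔T, G↔C gives the complement. The complementary strand is antiparallel, so paired with a 5'→3' strand it runs 3'→5'.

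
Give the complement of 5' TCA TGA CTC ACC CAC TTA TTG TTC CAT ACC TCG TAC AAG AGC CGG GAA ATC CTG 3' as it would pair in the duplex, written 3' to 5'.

3'-AGTACTGAGTGGGTGAATAACAAGGTATGGAGCATGTTCTCGGCCCTTTAGGAC-5'

Base-pairing A↔T, G↔C gives the complement. The complementary strand is antiparallel, so paired with a 5'→3' strand it runs 3'→5'.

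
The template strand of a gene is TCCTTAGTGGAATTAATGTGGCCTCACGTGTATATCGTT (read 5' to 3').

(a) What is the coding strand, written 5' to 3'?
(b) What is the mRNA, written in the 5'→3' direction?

(a) 5'-AACGATATACACGTGAGGCCACATTAATTCCACTAAGGA-3'
(b) 5′-AACGAUAUACACGUGAGGCCACAUUAAUUCCACUAAGGA-3′

(a) The coding strand is the reverse complement of the template: complement AGGAATCACCTTAATTACACCGGAGTGCACATATAGCAA, then reverse.
(b) mRNA has the coding-strand sequence with T→U.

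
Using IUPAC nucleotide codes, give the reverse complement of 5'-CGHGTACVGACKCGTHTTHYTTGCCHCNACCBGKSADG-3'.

Standard pairs A↔T, G↔C; ambiguity codes pair Y↔R, K↔M, S↔S, B↔V, D↔H, N↔N. Complement (GCDCATGBCTGMGCADAADRAACGGDGNTGGVCMSTHC), then reverse for 5'→3'.

5'-CHTSMCVGGTNGDGGCAARDAADACGMGTCBGTACDCG-3'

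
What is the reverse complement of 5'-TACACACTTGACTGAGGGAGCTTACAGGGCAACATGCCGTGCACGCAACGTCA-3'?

Complement each base (A↔T, G↔C): ATGTGTGAACTGACTCCCTCGAATGTCCCGTTGTACGGCACGTGCGTTGCAGT. Then reverse.

5'-TGACGTTGCGTGCACGGCATGTTGCCCTGTAAGCTCCCTCAGTCAAGTGTGTA-3'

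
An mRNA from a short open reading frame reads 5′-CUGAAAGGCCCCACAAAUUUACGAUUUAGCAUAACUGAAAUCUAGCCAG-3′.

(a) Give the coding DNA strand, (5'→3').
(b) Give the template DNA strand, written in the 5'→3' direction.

(a) 5'-CTGAAAGGCCCCACAAATTTACGATTTAGCATAACTGAAATCTAGCCAG-3'
(b) 5'-CTGGCTAGATTTCAGTTATGCTAAATCGTAAATTTGTGGGGCCTTTCAG-3'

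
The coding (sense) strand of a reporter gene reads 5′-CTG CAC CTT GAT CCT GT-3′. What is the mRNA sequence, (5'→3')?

5'-CUGCACCUUGAUCCUGU-3'

The mRNA is synthesized from the template strand, so it matches the coding strand with T replaced by U.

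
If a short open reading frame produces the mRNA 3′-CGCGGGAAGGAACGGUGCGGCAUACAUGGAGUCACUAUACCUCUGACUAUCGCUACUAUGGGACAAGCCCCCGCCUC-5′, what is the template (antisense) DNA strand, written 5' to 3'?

Written 5'→3' the mRNA is CUCCGCCCCCGAACAGGGUAUCAUCGCUAUCAGUCUCCAUAUCACUGAGGUACAUACGGCGUGGCAAGGAAGGGCGC, so the coding DNA strand is CTCCGCCCCCGAACAGGGTATCATCGCTATCAGTCTCCATATCACTGAGGTACATACGGCGTGGCAAGGAAGGGCGC. The template is its reverse complement.

5'-GCGCCCTTCCTTGCCACGCCGTATGTACCTCAGTGATATGGAGACTGATAGCGATGATACCCTGTTCGGGGGCGGAG-3'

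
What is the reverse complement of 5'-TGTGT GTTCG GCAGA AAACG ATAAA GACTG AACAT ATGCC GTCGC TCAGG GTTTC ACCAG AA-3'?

5'-TTCTGGTGAAACCCTGAGCGACGGCATATGTTCAGTCTTTATCGTTTTCTGCCGAACACACA-3'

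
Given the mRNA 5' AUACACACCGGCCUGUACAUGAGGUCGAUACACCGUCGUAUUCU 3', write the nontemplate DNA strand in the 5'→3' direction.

5′-ATACACACCGGCCTGTACATGAGGTCGATACACCGTCGTATTCT-3′

The coding DNA strand has the same 5'→3' sequence as the mRNA with U replaced by T.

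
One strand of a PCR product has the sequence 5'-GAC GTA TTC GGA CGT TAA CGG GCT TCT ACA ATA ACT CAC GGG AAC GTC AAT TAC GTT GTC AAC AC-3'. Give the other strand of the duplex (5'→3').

5′-GTGTTGACAACGTAATTGACGTTCCCGTGAGTTATTGTAGAAGCCCGTTAACGTCCGAATACGTC-3′

The complement of GACGTATTCGGACGTTAACGGGCTTCTACAATAACTCACGGGAACGTCAATTACGTTGTCAACAC is CTGCATAAGCCTGCAATTGCCCGAAGATGTTATTGAGTGCCCTTGCAGTTAATGCAACAGTTGTG (A↔T, G↔C). DNA strands are antiparallel, so the complementary strand runs 3'→5'; reversing gives the 5'→3' form.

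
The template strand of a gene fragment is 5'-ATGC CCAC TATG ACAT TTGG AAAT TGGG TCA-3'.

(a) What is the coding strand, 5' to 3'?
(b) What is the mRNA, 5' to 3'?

(a) The coding strand is the reverse complement of the template: complement TACGGGTGATACTGTAAACCTTTAACCCAGT, then reverse.
(b) mRNA has the coding-strand sequence with T→U.

(a) 5′-TGACCCAATTTCCAAATGTCATAGTGGGCAT-3′
(b) 5'-UGACCCAAUUUCCAAAUGUCAUAGUGGGCAU-3'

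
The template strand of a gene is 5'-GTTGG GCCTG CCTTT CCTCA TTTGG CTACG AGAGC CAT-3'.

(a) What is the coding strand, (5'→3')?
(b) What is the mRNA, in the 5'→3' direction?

(a) The coding strand is the reverse complement of the template: complement CAACCCGGACGGAAAGGAGTAAACCGATGCTCTCGGTA, then reverse.
(b) mRNA has the coding-strand sequence with T→U.

(a) 5'-ATGGCTCTCGTAGCCAAATGAGGAAAGGCAGGCCCAAC-3'
(b) 5'-AUGGCUCUCGUAGCCAAAUGAGGAAAGGCAGGCCCAAC-3'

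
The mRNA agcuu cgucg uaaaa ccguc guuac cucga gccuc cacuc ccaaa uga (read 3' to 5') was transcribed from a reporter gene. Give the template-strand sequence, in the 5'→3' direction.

Written 5'→3' the mRNA is AGUAAACCCUCACCUCCGAGCUCCAUUGCUGCCAAAAUGCUGCUUCGA, so the coding DNA strand is AGTAAACCCTCACCTCCGAGCTCCATTGCTGCCAAAATGCTGCTTCGA. The template is its reverse complement.

5′-TCGAAGCAGCATTTTGGCAGCAATGGAGCTCGGAGGTGAGGGTTTACT-3′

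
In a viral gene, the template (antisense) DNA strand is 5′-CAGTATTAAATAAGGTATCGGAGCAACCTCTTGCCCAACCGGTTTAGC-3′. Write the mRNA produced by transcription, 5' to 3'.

The mRNA has the sequence of the coding strand (reverse complement of the template) with T→U. Reverse complement of CAGTATTAAATAAGGTATCGGAGCAACCTCTTGCCCAACCGGTTTAGC is GCTAAACCGGTTGGGCAAGAGGTTGCTCCGATACCTTATTTAATACTG; then T→U.

5′-GCUAAACCGGUUGGGCAAGAGGUUGCUCCGAUACCUUAUUUAAUACUG-3′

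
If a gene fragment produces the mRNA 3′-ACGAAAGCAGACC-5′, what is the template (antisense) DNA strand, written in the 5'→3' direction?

5′-TGCTTTCGTCTGG-3′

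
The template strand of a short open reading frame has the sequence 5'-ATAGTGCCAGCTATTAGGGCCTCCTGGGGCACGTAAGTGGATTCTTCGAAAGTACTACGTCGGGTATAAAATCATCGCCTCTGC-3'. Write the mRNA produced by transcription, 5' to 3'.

5'-GCAGAGGCGAUGAUUUUAUACCCGACGUAGUACUUUCGAAGAAUCCACUUACGUGCCCCAGGAGGCCCUAAUAGCUGGCACUAU-3'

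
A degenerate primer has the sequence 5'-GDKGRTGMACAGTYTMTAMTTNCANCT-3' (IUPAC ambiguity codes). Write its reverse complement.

5′-AGNTGNAAKTAKARACTGTKCAYCMHC-3′

Standard pairs A↔T, G↔C; ambiguity codes pair R↔Y, M↔K, D↔H, N↔N. Complement (CHMCYACKTGTCARAKATKAANGTNGA), then reverse for 5'→3'.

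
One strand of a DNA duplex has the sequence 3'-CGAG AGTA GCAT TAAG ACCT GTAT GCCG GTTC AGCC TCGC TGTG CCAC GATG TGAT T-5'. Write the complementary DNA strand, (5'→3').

The strand is given 3'→5', so its complement runs 5'→3' in the same left-to-right order: pair each base A↔T, G↔C.

5'-GCTCTCATCGTAATTCTGGACATACGGCCAAGTCGGAGCGACACGGTGCTACACTAA-3'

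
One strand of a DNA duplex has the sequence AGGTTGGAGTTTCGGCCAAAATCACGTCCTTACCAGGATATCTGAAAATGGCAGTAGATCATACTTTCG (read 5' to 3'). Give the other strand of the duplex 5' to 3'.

The complement of AGGTTGGAGTTTCGGCCAAAATCACGTCCTTACCAGGATATCTGAAAATGGCAGTAGATCATACTTTCG is TCCAACCTCAAAGCCGGTTTTAGTGCAGGAATGGTCCTATAGACTTTTACCGTCATCTAGTATGAAAGC (A↔T, G↔C). DNA strands are antiparallel, so the complementary strand runs 3'→5'; reversing gives the 5'→3' form.

5′-CGAAAGTATGATCTACTGCCATTTTCAGATATCCTGGTAAGGACGTGATTTTGGCCGAAACTCCAACCT-3′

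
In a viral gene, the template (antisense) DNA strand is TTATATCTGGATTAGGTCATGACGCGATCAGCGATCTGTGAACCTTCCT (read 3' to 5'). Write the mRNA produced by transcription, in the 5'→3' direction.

Reading the template 3'→5' as shown, RNA polymerase pairs each base (A→U, T→A, G↔C) to build mRNA 5'→3' directly.

5'-AAUAUAGACCUAAUCCAGUACUGCGCUAGUCGCUAGACACUUGGAAGGA-3'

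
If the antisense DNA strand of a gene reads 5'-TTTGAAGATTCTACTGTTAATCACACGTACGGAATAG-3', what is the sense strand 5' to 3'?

5'-CTATTCCGTACGTGTGATTAACAGTAGAATCTTCAAA-3'

The coding strand is complementary and antiparallel to the template: take the complement (A↔T, G↔C) and reverse.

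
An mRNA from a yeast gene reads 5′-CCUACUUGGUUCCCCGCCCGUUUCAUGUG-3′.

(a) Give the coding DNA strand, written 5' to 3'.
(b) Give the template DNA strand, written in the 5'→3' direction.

(a) 5'-CCTACTTGGTTCCCCGCCCGTTTCATGTG-3'
(b) 5'-CACATGAAACGGGCGGGGAACCAAGTAGG-3'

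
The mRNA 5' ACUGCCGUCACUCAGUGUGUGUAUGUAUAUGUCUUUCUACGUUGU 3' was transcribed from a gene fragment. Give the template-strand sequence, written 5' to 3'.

Replace U with T to get the coding DNA strand: ACTGCCGTCACTCAGTGTGTGTATGTATATGTCTTTCTACGTTGT. The template strand is its reverse complement (complement TGACGGCAGTGAGTCACACACATACATATACAGAAAGATGCAACA, then reverse).

5'-ACAACGTAGAAAGACATATACATACACACACTGAGTGACGGCAGT-3'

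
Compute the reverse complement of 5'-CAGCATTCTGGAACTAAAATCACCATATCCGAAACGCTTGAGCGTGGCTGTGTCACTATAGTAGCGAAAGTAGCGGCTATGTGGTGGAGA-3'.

5'-TCTCCACCACATAGCCGCTACTTTCGCTACTATAGTGACACAGCCACGCTCAAGCGTTTCGGATATGGTGATTTTAGTTCCAGAATGCTG-3'

Complement each base (A↔T, G↔C): GTCGTAAGACCTTGATTTTAGTGGTATAGGCTTTGCGAACTCGCACCGACACAGTGATATCATCGCTTTCATCGCCGATACACCACCTCT. Then reverse.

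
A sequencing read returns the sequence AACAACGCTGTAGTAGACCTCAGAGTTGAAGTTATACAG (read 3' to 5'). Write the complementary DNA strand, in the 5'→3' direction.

The strand is given 3'→5', so its complement runs 5'→3' in the same left-to-right order: pair each base A↔T, G↔C.

5'-TTGTTGCGACATCATCTGGAGTCTCAACTTCAATATGTC-3'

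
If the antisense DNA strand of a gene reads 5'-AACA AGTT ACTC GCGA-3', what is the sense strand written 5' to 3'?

5′-TCGCGAGTAACTTGTT-3′

The coding strand is complementary and antiparallel to the template: take the complement (A↔T, G↔C) and reverse.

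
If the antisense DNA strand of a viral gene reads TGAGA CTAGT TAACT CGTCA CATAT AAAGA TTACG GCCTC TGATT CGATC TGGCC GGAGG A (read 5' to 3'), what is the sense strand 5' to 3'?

5'-TCCTCCGGCCAGATCGAATCAGAGGCCGTAATCTTTATATGTGACGAGTTAACTAGTCTCA-3'

The coding strand is complementary and antiparallel to the template: take the complement (A↔T, G↔C) and reverse.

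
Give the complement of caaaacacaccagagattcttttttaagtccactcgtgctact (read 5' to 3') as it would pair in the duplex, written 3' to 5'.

3'-GTTTTGTGTGGTCTCTAAGAAAAAATTCAGGTGAGCACGATGA-5'

Base-pairing A↔T, G↔C gives the complement. The complementary strand is antiparallel, so paired with a 5'→3' strand it runs 3'→5'.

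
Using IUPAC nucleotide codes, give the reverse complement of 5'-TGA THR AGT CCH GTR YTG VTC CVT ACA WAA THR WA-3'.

Standard pairs A↔T, G↔C; ambiguity codes pair R↔Y, W↔W, H↔D, V↔B. Complement (ACTADYTCAGGDCAYRACBAGGBATGTWTTADYWT), then reverse for 5'→3'.

5'-TWYDATTWTGTABGGABCARYACDGGACTYDATCA-3'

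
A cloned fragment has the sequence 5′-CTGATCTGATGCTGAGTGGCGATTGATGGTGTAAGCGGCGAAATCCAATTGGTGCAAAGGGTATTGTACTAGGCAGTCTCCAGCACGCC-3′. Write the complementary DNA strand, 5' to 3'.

Pairing A↔T and G↔C gives GACTAGACTACGACTCACCGCTAACTACCACATTCGCCGCTTTAGGTTAACCACGTTTCCCATAACATGATCCGTCAGAGGTCGTGCGG, running 3'→5'. Reverse for the 5'→3' convention.

5'-GGCGTGCTGGAGACTGCCTAGTACAATACCCTTTGCACCAATTGGATTTCGCCGCTTACACCATCAATCGCCACTCAGCATCAGATCAG-3'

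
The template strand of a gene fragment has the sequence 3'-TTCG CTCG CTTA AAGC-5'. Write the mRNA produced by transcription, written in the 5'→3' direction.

5'-AAGCGAGCGAAUUUCG-3'

Reading the template 3'→5' as shown, RNA polymerase pairs each base (A→U, T→A, G↔C) to build mRNA 5'→3' directly.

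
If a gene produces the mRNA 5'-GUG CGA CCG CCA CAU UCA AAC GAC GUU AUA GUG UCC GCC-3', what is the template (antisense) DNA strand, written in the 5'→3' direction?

Replace U with T to get the coding DNA strand: GTGCGACCGCCACATTCAAACGACGTTATAGTGTCCGCC. The template strand is its reverse complement (complement CACGCTGGCGGTGTAAGTTTGCTGCAATATCACAGGCGG, then reverse).

5'-GGCGGACACTATAACGTCGTTTGAATGTGGCGGTCGCAC-3'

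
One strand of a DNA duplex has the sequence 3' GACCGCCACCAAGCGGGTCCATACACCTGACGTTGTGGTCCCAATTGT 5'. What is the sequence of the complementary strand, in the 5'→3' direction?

The strand is given 3'→5', so its complement runs 5'→3' in the same left-to-right order: pair each base A↔T, G↔C.

5'-CTGGCGGTGGTTCGCCCAGGTATGTGGACTGCAACACCAGGGTTAACA-3'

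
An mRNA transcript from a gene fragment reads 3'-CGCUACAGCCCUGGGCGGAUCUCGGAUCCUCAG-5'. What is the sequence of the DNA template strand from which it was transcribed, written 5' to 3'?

5'-GCGATGTCGGGACCCGCCTAGAGCCTAGGAGTC-3'

Written 5'→3' the mRNA is GACUCCUAGGCUCUAGGCGGGUCCCGACAUCGC, so the coding DNA strand is GACTCCTAGGCTCTAGGCGGGTCCCGACATCGC. The template is its reverse complement.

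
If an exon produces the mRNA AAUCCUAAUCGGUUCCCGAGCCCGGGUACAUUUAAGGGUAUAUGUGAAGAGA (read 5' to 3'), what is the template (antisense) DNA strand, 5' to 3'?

5'-TCTCTTCACATATACCCTTAAATGTACCCGGGCTCGGGAACCGATTAGGATT-3'

Replace U with T to get the coding DNA strand: AATCCTAATCGGTTCCCGAGCCCGGGTACATTTAAGGGTATATGTGAAGAGA. The template strand is its reverse complement (complement TTAGGATTAGCCAAGGGCTCGGGCCCATGTAAATTCCCATATACACTTCTCT, then reverse).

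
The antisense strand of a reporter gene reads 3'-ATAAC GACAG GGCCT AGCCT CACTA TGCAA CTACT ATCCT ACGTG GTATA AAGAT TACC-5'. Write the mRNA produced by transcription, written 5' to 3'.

Reading the template 3'→5' as shown, RNA polymerase pairs each base (A→U, T→A, G↔C) to build mRNA 5'→3' directly.

5'-UAUUGCUGUCCCGGAUCGGAGUGAUACGUUGAUGAUAGGAUGCACCAUAUUUCUAAUGG-3'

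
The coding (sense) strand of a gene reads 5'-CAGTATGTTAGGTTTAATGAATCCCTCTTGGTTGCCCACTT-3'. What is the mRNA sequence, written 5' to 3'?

5'-CAGUAUGUUAGGUUUAAUGAAUCCCUCUUGGUUGCCCACUU-3'

The mRNA is synthesized from the template strand, so it matches the coding strand with T replaced by U.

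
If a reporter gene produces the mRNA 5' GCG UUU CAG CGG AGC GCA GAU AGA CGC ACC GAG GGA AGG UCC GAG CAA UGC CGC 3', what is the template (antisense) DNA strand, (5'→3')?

5'-GCGGCATTGCTCGGACCTTCCCTCGGTGCGTCTATCTGCGCTCCGCTGAAACGC-3'

Replace U with T to get the coding DNA strand: GCGTTTCAGCGGAGCGCAGATAGACGCACCGAGGGAAGGTCCGAGCAATGCCGC. The template strand is its reverse complement (complement CGCAAAGTCGCCTCGCGTCTATCTGCGTGGCTCCCTTCCAGGCTCGTTACGGCG, then reverse).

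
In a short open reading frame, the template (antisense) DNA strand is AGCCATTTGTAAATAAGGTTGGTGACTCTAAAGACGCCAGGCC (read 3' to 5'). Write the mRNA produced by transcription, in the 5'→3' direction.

Reading the template 3'→5' as shown, RNA polymerase pairs each base (A→U, T→A, G↔C) to build mRNA 5'→3' directly.

5'-UCGGUAAACAUUUAUUCCAACCACUGAGAUUUCUGCGGUCCGG-3'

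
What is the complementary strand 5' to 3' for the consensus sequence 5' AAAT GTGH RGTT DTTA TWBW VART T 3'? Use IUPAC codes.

Standard pairs A↔T, G↔C; ambiguity codes pair R↔Y, W↔W, B↔V, D↔H. Complement (TTTACACDYCAAHAATAWVWBTYAA), then reverse for 5'→3'.

5'-AAYTBWVWATAAHAACYDCACATTT-3'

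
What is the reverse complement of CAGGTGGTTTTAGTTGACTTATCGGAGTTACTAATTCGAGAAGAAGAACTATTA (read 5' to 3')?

Reading the sequence 3'→5' and pairing each base (A↔T, G↔C) gives the reverse complement directly.

5′-TAATAGTTCTTCTTCTCGAATTAGTAACTCCGATAAGTCAACTAAAACCACCTG-3′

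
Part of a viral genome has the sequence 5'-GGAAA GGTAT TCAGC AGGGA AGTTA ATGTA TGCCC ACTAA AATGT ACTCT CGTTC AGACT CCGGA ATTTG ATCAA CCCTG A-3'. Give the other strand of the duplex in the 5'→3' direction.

5'-TCAGGGTTGATCAAATTCCGGAGTCTGAACGAGAGTACATTTTAGTGGGCATACATTAACTTCCCTGCTGAATACCTTTCC-3'

Pairing A↔T and G↔C gives CCTTTCCATAAGTCGTCCCTTCAATTACATACGGGTGATTTTACATGAGAGCAAGTCTGAGGCCTTAAACTAGTTGGGACT, running 3'→5'. Reverse for the 5'→3' convention.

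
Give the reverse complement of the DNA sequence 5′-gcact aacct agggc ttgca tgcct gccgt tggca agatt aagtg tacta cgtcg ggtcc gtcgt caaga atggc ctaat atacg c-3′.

5'-GCGTATATTAGGCCATTCTTGACGACGGACCCGACGTAGTACACTTAATCTTGCCAACGGCAGGCATGCAAGCCCTAGGTTAGTGC-3'

Reading the sequence 3'→5' and pairing each base (A↔T, G↔C) gives the reverse complement directly.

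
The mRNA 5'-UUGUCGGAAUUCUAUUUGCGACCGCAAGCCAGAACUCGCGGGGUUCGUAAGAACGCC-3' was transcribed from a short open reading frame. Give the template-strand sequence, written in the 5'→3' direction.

5′-GGCGTTCTTACGAACCCCGCGAGTTCTGGCTTGCGGTCGCAAATAGAATTCCGACAA-3′

Replace U with T to get the coding DNA strand: TTGTCGGAATTCTATTTGCGACCGCAAGCCAGAACTCGCGGGGTTCGTAAGAACGCC. The template strand is its reverse complement (complement AACAGCCTTAAGATAAACGCTGGCGTTCGGTCTTGAGCGCCCCAAGCATTCTTGCGG, then reverse).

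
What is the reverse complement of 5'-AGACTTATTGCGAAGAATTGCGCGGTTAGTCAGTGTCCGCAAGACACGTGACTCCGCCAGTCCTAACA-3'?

Complement each base (A↔T, G↔C): TCTGAATAACGCTTCTTAACGCGCCAATCAGTCACAGGCGTTCTGTGCACTGAGGCGGTCAGGATTGT. Then reverse.

5'-TGTTAGGACTGGCGGAGTCACGTGTCTTGCGGACACTGACTAACCGCGCAATTCTTCGCAATAAGTCT-3'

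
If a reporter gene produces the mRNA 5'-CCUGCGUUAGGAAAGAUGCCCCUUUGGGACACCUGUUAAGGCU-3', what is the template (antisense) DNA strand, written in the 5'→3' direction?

5'-AGCCTTAACAGGTGTCCCAAAGGGGCATCTTTCCTAACGCAGG-3'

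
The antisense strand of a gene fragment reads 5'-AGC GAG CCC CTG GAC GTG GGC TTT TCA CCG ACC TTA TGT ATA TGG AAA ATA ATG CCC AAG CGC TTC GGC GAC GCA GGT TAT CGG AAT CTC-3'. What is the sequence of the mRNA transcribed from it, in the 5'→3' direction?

RNA polymerase reads the template 3'→5' and synthesizes mRNA 5'→3' by base-pairing (A→U, T→A, G↔C). The complement of the template is TCGCTCGGGGACCTGCACCCGAAAAGTGGCTGGAATACATATACCTTTTATTACGGGTTCGCGAAGCCGCTGCGTCCAATAGCCTTAGAG; antiparallel, so 5'→3' the coding strand is GAGATTCCGATAACCTGCGTCGCCGAAGCGCTTGGGCATTATTTTCCATATACATAAGGTCGGTGAAAAGCCCACGTCCAGGGGCTCGCT. Replace T with U for the mRNA.

5'-GAGAUUCCGAUAACCUGCGUCGCCGAAGCGCUUGGGCAUUAUUUUCCAUAUACAUAAGGUCGGUGAAAAGCCCACGUCCAGGGGCUCGCU-3'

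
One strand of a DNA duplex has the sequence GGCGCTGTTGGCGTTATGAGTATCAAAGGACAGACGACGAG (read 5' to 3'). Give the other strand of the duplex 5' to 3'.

Pairing A↔T and G↔C gives CCGCGACAACCGCAATACTCATAGTTTCCTGTCTGCTGCTC, running 3'→5'. Reverse for the 5'→3' convention.

5′-CTCGTCGTCTGTCCTTTGATACTCATAACGCCAACAGCGCC-3′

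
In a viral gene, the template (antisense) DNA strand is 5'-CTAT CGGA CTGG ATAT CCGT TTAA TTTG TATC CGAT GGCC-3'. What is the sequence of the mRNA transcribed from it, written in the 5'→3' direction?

The mRNA has the sequence of the coding strand (reverse complement of the template) with T→U. Reverse complement of CTATCGGACTGGATATCCGTTTAATTTGTATCCGATGGCC is GGCCATCGGATACAAATTAAACGGATATCCAGTCCGATAG; then T→U.

5'-GGCCAUCGGAUACAAAUUAAACGGAUAUCCAGUCCGAUAG-3'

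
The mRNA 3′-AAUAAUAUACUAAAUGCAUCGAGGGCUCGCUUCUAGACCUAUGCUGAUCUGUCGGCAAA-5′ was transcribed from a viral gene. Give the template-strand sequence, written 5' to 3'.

Written 5'→3' the mRNA is AAACGGCUGUCUAGUCGUAUCCAGAUCUUCGCUCGGGAGCUACGUAAAUCAUAUAAUAA, so the coding DNA strand is AAACGGCTGTCTAGTCGTATCCAGATCTTCGCTCGGGAGCTACGTAAATCATATAATAA. The template is its reverse complement.

5′-TTATTATATGATTTACGTAGCTCCCGAGCGAAGATCTGGATACGACTAGACAGCCGTTT-3′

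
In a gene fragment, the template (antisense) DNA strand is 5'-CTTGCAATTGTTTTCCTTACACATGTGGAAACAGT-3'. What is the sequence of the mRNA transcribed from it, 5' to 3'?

5′-ACUGUUUCCACAUGUGUAAGGAAAACAAUUGCAAG-3′

RNA polymerase reads the template 3'→5' and synthesizes mRNA 5'→3' by base-pairing (A→U, T→A, G↔C). The complement of the template is GAACGTTAACAAAAGGAATGTGTACACCTTTGTCA; antiparallel, so 5'→3' the coding strand is ACTGTTTCCACATGTGTAAGGAAAACAATTGCAAG. Replace T with U for the mRNA.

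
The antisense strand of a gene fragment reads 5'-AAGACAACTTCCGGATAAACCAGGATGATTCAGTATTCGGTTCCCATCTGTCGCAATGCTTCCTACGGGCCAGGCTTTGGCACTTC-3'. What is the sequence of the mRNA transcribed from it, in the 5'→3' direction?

RNA polymerase reads the template 3'→5' and synthesizes mRNA 5'→3' by base-pairing (A→U, T→A, G↔C). The complement of the template is TTCTGTTGAAGGCCTATTTGGTCCTACTAAGTCATAAGCCAAGGGTAGACAGCGTTACGAAGGATGCCCGGTCCGAAACCGTGAAG; antiparallel, so 5'→3' the coding strand is GAAGTGCCAAAGCCTGGCCCGTAGGAAGCATTGCGACAGATGGGAACCGAATACTGAATCATCCTGGTTTATCCGGAAGTTGTCTT. Replace T with U for the mRNA.

5'-GAAGUGCCAAAGCCUGGCCCGUAGGAAGCAUUGCGACAGAUGGGAACCGAAUACUGAAUCAUCCUGGUUUAUCCGGAAGUUGUCUU-3'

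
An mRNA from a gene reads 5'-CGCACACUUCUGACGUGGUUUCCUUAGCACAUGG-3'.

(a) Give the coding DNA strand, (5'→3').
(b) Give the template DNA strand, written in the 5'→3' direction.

(a) The coding strand matches the mRNA with U→T.
(b) The template strand is the reverse complement of the coding strand.

(a) 5'-CGCACACTTCTGACGTGGTTTCCTTAGCACATGG-3'
(b) 5'-CCATGTGCTAAGGAAACCACGTCAGAAGTGTGCG-3'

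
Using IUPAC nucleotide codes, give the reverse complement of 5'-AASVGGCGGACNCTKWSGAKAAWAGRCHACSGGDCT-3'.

5'-AGHCCSGTDGYCTWTTMTCSWMAGNGTCCGCCBSTT-3'

Standard pairs A↔T, G↔C; ambiguity codes pair R↔Y, K↔M, W↔W, S↔S, D↔H, V↔B, N↔N. Complement (TTSBCCGCCTGNGAMWSCTMTTWTCYGDTGSCCHGA), then reverse for 5'→3'.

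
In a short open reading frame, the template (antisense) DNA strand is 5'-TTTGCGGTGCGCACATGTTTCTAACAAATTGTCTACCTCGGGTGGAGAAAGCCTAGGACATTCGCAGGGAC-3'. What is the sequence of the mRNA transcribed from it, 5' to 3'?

The mRNA has the sequence of the coding strand (reverse complement of the template) with T→U. Reverse complement of TTTGCGGTGCGCACATGTTTCTAACAAATTGTCTACCTCGGGTGGAGAAAGCCTAGGACATTCGCAGGGAC is GTCCCTGCGAATGTCCTAGGCTTTCTCCACCCGAGGTAGACAATTTGTTAGAAACATGTGCGCACCGCAAA; then T→U.

5'-GUCCCUGCGAAUGUCCUAGGCUUUCUCCACCCGAGGUAGACAAUUUGUUAGAAACAUGUGCGCACCGCAAA-3'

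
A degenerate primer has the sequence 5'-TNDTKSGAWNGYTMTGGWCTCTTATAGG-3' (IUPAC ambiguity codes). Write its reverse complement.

Standard pairs A↔T, G↔C; ambiguity codes pair Y↔R, M↔K, W↔W, S↔S, D↔H, N↔N. Complement (ANHAMSCTWNCRAKACCWGAGAATATCC), then reverse for 5'→3'.

5'-CCTATAAGAGWCCAKARCNWTCSMAHNA-3'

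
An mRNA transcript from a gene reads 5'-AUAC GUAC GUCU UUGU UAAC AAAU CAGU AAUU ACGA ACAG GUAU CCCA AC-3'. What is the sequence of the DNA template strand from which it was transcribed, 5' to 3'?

Replace U with T to get the coding DNA strand: ATACGTACGTCTTTGTTAACAAATCAGTAATTACGAACAGGTATCCCAAC. The template strand is its reverse complement (complement TATGCATGCAGAAACAATTGTTTAGTCATTAATGCTTGTCCATAGGGTTG, then reverse).

5'-GTTGGGATACCTGTTCGTAATTACTGATTTGTTAACAAAGACGTACGTAT-3'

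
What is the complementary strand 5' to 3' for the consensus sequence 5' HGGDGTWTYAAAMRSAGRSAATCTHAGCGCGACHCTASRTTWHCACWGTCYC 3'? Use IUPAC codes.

5′-GRGACWGTGDWAAYSTAGDGTCGCGCTDAGATTSYCTSYKTTTRAWACHCCD-3′

Standard pairs A↔T, G↔C; ambiguity codes pair R↔Y, M↔K, W↔W, S↔S, D↔H. Complement (DCCHCAWARTTTKYSTCYSTTAGADTCGCGCTGDGATSYAAWDGTGWCAGRG), then reverse for 5'→3'.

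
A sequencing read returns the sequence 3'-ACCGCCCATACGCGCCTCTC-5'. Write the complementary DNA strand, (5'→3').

5'-TGGCGGGTATGCGCGGAGAG-3'

The strand is given 3'→5', so its complement runs 5'→3' in the same left-to-right order: pair each base A↔T, G↔C.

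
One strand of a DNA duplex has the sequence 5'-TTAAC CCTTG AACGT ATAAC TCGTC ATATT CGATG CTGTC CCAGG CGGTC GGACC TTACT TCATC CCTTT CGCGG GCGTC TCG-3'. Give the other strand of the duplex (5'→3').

5'-CGAGACGCCCGCGAAAGGGATGAAGTAAGGTCCGACCGCCTGGGACAGCATCGAATATGACGAGTTATACGTTCAAGGGTTAA-3'

Pairing A↔T and G↔C gives AATTGGGAACTTGCATATTGAGCAGTATAAGCTACGACAGGGTCCGCCAGCCTGGAATGAAGTAGGGAAAGCGCCCGCAGAGC, running 3'→5'. Reverse for the 5'→3' convention.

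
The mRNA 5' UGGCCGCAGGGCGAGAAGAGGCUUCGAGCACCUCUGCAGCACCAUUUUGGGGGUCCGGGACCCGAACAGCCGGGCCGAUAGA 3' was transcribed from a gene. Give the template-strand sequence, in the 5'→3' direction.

5′-TCTATCGGCCCGGCTGTTCGGGTCCCGGACCCCCAAAATGGTGCTGCAGAGGTGCTCGAAGCCTCTTCTCGCCCTGCGGCCA-3′

Replace U with T to get the coding DNA strand: TGGCCGCAGGGCGAGAAGAGGCTTCGAGCACCTCTGCAGCACCATTTTGGGGGTCCGGGACCCGAACAGCCGGGCCGATAGA. The template strand is its reverse complement (complement ACCGGCGTCCCGCTCTTCTCCGAAGCTCGTGGAGACGTCGTGGTAAAACCCCCAGGCCCTGGGCTTGTCGGCCCGGCTATCT, then reverse).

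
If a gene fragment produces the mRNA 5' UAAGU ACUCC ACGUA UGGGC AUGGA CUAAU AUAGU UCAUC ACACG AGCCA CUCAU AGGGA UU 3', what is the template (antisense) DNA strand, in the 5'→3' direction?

Replace U with T to get the coding DNA strand: TAAGTACTCCACGTATGGGCATGGACTAATATAGTTCATCACACGAGCCACTCATAGGGATT. The template strand is its reverse complement (complement ATTCATGAGGTGCATACCCGTACCTGATTATATCAAGTAGTGTGCTCGGTGAGTATCCCTAA, then reverse).

5′-AATCCCTATGAGTGGCTCGTGTGATGAACTATATTAGTCCATGCCCATACGTGGAGTACTTA-3′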